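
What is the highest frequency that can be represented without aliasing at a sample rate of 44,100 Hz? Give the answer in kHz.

22.05 kHz

Nyquist frequency = sample rate / 2 = 44,100 / 2 = 22.05 kHz.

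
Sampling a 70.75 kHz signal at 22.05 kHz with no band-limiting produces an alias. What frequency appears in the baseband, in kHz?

4.6 kHz

Nyquist = 22,050/2 = 11,025 Hz; 70,750 Hz exceeds it.
Alias = |70,750 − 3×22,050| = |70,750 − 66,150| = 4,600 Hz = 4.6 kHz.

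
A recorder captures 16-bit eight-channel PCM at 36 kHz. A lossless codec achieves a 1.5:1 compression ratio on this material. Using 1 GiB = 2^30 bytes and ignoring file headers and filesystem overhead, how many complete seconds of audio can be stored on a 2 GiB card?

5,592 seconds

Uncompressed byte rate = 36,000 × 2 × 8 = 576,000 bytes/s.
After 1.5:1 compression, effective rate ≈ 384000 bytes/s.
Capacity = 2 × 1,073,741,824 = 2,147,483,648 bytes.
2,147,483,648 / effective rate ≈ 5592.41 s → 5,592 seconds.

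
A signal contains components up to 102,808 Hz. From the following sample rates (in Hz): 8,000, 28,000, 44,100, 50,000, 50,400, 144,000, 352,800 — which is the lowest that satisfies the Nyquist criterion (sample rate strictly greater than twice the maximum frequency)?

352,800 Hz

Need sample rate > 2 × 102,808 = 205,616 Hz.
Lowest listed rate above 205,616 Hz is 352,800 Hz.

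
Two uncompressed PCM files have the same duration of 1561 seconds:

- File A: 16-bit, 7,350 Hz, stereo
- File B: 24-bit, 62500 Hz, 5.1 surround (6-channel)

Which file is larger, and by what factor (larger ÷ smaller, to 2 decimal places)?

File B, by a factor of 38.27

File A: 7,350 × 2 × 2 = 29,400 bytes/s.
File B: 62,500 × 3 × 6 = 1,125,000 bytes/s.
File B is larger; ratio = 1,756,125,000 / 45,893,400 = 38.27.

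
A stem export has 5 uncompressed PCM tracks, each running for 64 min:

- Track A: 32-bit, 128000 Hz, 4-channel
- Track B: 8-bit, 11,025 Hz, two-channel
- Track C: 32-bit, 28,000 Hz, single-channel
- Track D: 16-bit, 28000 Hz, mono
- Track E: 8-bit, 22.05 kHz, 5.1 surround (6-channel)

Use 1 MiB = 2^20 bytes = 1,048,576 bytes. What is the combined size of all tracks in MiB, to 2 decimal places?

8680.48 MiB

64 min = 3,840 s.
Track A: 128,000 × 3,840 × 4 × 4 = 7,864,320,000 bytes.
Track B: 11,025 × 3,840 × 1 × 2 = 84,672,000 bytes.
Track C: 28,000 × 3,840 × 4 × 1 = 430,080,000 bytes.
Track D: 28,000 × 3,840 × 2 × 1 = 215,040,000 bytes.
Track E: 22,050 × 3,840 × 1 × 6 = 508,032,000 bytes.
Total = 9,102,144,000 bytes = 8680.48 MiB.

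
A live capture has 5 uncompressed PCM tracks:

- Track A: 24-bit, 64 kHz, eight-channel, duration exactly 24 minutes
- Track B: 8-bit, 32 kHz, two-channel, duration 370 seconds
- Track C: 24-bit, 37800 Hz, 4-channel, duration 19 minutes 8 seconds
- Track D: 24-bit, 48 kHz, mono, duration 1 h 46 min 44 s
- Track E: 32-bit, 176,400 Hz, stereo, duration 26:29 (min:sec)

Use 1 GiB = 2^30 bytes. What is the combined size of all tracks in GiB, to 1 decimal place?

Track A: exactly 24 minutes = 1,440 s; 64,000 × 1,440 × 3 × 8 = 2,211,840,000 bytes.
Track B: 32,000 × 370 × 1 × 2 = 23,680,000 bytes.
Track C: 19 minutes 8 seconds = 1,148 s; 37,800 × 1,148 × 3 × 4 = 520,732,800 bytes.
Track D: 1 h 46 min 44 s = 6,404 s; 48,000 × 6,404 × 3 × 1 = 922,176,000 bytes.
Track E: 26:29 (min:sec) = 1,589 s; 176,400 × 1,589 × 4 × 2 = 2,242,396,800 bytes.
Total = 5,920,825,600 bytes = 5.5 GiB.

5.5 GiB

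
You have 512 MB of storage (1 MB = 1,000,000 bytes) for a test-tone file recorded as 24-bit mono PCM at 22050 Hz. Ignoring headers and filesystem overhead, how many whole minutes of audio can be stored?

Uncompressed byte rate = 22,050 × 3 × 1 = 66,150 bytes/s.
Capacity = 512 × 1,000,000 = 512,000,000 bytes.
512,000,000 / 66,150 ≈ 7739.98 s → 128 minutes.

128 minutes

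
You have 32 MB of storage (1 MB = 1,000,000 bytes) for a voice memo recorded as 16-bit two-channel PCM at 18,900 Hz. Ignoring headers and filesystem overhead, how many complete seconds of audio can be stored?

423 seconds

Uncompressed byte rate = 18,900 × 2 × 2 = 75,600 bytes/s.
Capacity = 32 × 1,000,000 = 32,000,000 bytes.
32,000,000 / 75,600 ≈ 423.28 s → 423 seconds.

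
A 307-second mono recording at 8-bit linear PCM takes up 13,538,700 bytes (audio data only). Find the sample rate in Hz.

44,100 Hz

Bytes = sample_rate × seconds × bytes_per_sample × channels.
sample_rate = 13,538,700 / (307 × 1 × 1) = 13,538,700 / 307 = 44,100 Hz.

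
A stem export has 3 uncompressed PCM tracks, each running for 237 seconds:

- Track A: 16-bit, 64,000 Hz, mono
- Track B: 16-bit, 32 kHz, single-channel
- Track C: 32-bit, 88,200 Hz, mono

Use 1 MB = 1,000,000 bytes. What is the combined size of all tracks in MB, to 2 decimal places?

129.12 MB

Track A: 64,000 × 237 × 2 × 1 = 30,336,000 bytes.
Track B: 32,000 × 237 × 2 × 1 = 15,168,000 bytes.
Track C: 88,200 × 237 × 4 × 1 = 83,613,600 bytes.
Total = 129,117,600 bytes = 129.12 MB.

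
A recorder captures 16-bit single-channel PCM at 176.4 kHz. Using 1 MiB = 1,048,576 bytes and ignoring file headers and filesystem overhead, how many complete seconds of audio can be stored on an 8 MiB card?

Uncompressed byte rate = 176,400 × 2 × 1 = 352,800 bytes/s.
Capacity = 8 × 1,048,576 = 8,388,608 bytes.
8,388,608 / 352,800 ≈ 23.78 s → 23 seconds.

23 seconds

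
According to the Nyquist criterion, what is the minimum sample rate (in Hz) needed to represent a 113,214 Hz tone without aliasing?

Minimum sample rate = 2 × 113,214 Hz = 226,428 Hz.

226,428 Hz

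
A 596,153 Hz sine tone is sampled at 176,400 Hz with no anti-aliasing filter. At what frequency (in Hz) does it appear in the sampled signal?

Nyquist = 176,400/2 = 88,200 Hz; 596,153 Hz exceeds it.
Alias = |596,153 − 3×176,400| = |596,153 − 529,200| = 66,953 Hz.

66,953 Hz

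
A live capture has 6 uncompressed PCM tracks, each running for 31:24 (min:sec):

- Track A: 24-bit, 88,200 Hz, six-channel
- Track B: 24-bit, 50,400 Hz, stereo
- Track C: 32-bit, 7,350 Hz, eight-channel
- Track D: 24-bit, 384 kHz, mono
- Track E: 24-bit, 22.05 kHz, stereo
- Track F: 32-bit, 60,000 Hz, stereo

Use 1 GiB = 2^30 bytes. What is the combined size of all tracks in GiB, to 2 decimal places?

6.82 GiB

31:24 (min:sec) = 1,884 s.
Track A: 88,200 × 1,884 × 3 × 6 = 2,991,038,400 bytes.
Track B: 50,400 × 1,884 × 3 × 2 = 569,721,600 bytes.
Track C: 7,350 × 1,884 × 4 × 8 = 443,116,800 bytes.
Track D: 384,000 × 1,884 × 3 × 1 = 2,170,368,000 bytes.
Track E: 22,050 × 1,884 × 3 × 2 = 249,253,200 bytes.
Track F: 60,000 × 1,884 × 4 × 2 = 904,320,000 bytes.
Total = 7,327,818,000 bytes = 6.82 GiB.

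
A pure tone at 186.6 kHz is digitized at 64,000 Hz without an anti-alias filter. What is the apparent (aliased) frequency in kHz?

Nyquist = 64,000/2 = 32,000 Hz; 186,600 Hz exceeds it.
Alias = |186,600 − 3×64,000| = |186,600 − 192,000| = 5,400 Hz = 5.4 kHz.

5.4 kHz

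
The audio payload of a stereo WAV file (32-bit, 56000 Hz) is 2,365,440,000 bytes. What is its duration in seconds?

5,280 seconds

Byte rate = 56,000 × 4 × 2 = 448,000 bytes/s.
Duration = 2,365,440,000 / 448,000 = 5,280 s.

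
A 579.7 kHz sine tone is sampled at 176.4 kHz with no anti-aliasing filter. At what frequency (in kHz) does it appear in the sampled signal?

Nyquist = 176,400/2 = 88,200 Hz; 579,700 Hz exceeds it.
Alias = |579,700 − 3×176,400| = |579,700 − 529,200| = 50,500 Hz = 50.5 kHz.

50.5 kHz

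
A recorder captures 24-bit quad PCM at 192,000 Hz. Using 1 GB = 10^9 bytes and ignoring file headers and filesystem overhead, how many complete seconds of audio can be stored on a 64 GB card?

27,777 seconds

Uncompressed byte rate = 192,000 × 3 × 4 = 2,304,000 bytes/s.
Capacity = 64 × 1,000,000,000 = 64,000,000,000 bytes.
64,000,000,000 / 2,304,000 ≈ 27777.78 s → 27,777 seconds.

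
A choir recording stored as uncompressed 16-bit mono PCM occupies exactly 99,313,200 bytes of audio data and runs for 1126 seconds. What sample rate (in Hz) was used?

44,100 Hz

Bytes = sample_rate × seconds × bytes_per_sample × channels.
sample_rate = 99,313,200 / (1,126 × 2 × 1) = 99,313,200 / 2,252 = 44,100 Hz.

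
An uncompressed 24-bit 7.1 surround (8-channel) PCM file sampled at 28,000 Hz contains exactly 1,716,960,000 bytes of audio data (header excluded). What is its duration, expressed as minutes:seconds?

42:35

Byte rate = 28,000 × 3 × 8 = 672,000 bytes/s.
Duration = 1,716,960,000 / 672,000 = 2,555 s.
2,555 s = 42:35.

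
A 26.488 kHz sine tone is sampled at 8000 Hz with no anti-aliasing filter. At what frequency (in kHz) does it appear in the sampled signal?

Nyquist = 8,000/2 = 4,000 Hz; 26,488 Hz exceeds it.
Alias = |26,488 − 3×8,000| = |26,488 − 24,000| = 2,488 Hz = 2.488 kHz.

2.488 kHz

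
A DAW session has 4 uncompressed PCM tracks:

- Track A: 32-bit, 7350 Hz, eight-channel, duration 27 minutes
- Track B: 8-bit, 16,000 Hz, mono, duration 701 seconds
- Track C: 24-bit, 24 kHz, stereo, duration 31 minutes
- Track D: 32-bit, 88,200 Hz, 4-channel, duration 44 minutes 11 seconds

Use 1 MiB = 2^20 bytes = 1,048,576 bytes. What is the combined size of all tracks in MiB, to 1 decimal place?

Track A: 27 minutes = 1,620 s; 7,350 × 1,620 × 4 × 8 = 381,024,000 bytes.
Track B: 16,000 × 701 × 1 × 1 = 11,216,000 bytes.
Track C: 31 minutes = 1,860 s; 24,000 × 1,860 × 3 × 2 = 267,840,000 bytes.
Track D: 44 minutes 11 seconds = 2,651 s; 88,200 × 2,651 × 4 × 4 = 3,741,091,200 bytes.
Total = 4,401,171,200 bytes = 4197.3 MiB.

4197.3 MiB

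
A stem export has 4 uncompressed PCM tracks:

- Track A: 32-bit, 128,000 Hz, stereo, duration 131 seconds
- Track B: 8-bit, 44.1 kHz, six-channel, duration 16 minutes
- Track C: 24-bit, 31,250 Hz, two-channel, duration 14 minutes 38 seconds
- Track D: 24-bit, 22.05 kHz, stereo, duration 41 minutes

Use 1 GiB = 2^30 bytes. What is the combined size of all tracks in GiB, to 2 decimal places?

Track A: 128,000 × 131 × 4 × 2 = 134,144,000 bytes.
Track B: 16 minutes = 960 s; 44,100 × 960 × 1 × 6 = 254,016,000 bytes.
Track C: 14 minutes 38 seconds = 878 s; 31,250 × 878 × 3 × 2 = 164,625,000 bytes.
Track D: 41 minutes = 2,460 s; 22,050 × 2,460 × 3 × 2 = 325,458,000 bytes.
Total = 878,243,000 bytes = 0.82 GiB.

0.82 GiB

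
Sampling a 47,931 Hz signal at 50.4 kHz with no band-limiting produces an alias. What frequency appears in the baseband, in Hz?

Nyquist = 50,400/2 = 25,200 Hz; 47,931 Hz exceeds it.
Alias = |47,931 − 1×50,400| = |47,931 − 50,400| = 2,469 Hz.

2,469 Hz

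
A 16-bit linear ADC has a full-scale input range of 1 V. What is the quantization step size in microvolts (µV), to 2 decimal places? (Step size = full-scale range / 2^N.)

15.26 µV

1 V / 2^16 = 1 / 65,536 V = 15.26 µV.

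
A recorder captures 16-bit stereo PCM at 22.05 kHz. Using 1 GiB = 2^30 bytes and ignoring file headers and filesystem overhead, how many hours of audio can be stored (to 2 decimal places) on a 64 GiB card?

Uncompressed byte rate = 22,050 × 2 × 2 = 88,200 bytes/s.
Capacity = 64 × 1,073,741,824 = 68,719,476,736 bytes.
68,719,476,736 / 88,200 ≈ 779132.39 s → 216.43 hours.

216.43 hours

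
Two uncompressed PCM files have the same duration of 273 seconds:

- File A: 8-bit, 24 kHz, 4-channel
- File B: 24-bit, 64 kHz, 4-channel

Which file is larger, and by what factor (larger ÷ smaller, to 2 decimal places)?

File B, by a factor of 8.00

File A: 24,000 × 1 × 4 = 96,000 bytes/s.
File B: 64,000 × 3 × 4 = 768,000 bytes/s.
File B is larger; ratio = 209,664,000 / 26,208,000 = 8.00.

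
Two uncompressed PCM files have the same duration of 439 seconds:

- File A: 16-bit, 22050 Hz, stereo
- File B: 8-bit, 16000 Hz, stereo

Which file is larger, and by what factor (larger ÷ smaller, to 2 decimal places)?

File A, by a factor of 2.76

File A: 22,050 × 2 × 2 = 88,200 bytes/s.
File B: 16,000 × 1 × 2 = 32,000 bytes/s.
File A is larger; ratio = 38,719,800 / 14,048,000 = 2.76.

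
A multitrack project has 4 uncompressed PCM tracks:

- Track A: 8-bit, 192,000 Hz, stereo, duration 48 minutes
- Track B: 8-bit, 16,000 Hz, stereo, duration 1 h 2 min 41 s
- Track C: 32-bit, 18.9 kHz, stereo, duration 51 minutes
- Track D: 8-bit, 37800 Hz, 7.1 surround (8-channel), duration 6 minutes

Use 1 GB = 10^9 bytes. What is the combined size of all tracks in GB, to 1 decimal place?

1.8 GB

Track A: 48 minutes = 2,880 s; 192,000 × 2,880 × 1 × 2 = 1,105,920,000 bytes.
Track B: 1 h 2 min 41 s = 3,761 s; 16,000 × 3,761 × 1 × 2 = 120,352,000 bytes.
Track C: 51 minutes = 3,060 s; 18,900 × 3,060 × 4 × 2 = 462,672,000 bytes.
Track D: 6 minutes = 360 s; 37,800 × 360 × 1 × 8 = 108,864,000 bytes.
Total = 1,797,808,000 bytes = 1.8 GB.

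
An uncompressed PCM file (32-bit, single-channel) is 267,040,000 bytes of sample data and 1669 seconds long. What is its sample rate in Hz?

40,000 Hz

Bytes = sample_rate × seconds × bytes_per_sample × channels.
sample_rate = 267,040,000 / (1,669 × 4 × 1) = 267,040,000 / 6,676 = 40,000 Hz.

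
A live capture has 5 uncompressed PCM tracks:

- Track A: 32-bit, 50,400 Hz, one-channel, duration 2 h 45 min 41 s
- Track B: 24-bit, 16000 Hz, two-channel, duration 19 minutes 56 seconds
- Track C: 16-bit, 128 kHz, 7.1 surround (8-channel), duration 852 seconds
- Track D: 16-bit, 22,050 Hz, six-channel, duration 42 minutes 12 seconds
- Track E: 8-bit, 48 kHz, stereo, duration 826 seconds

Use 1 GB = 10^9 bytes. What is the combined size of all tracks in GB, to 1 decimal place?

4.6 GB

Track A: 2 h 45 min 41 s = 9,941 s; 50,400 × 9,941 × 4 × 1 = 2,004,105,600 bytes.
Track B: 19 minutes 56 seconds = 1,196 s; 16,000 × 1,196 × 3 × 2 = 114,816,000 bytes.
Track C: 128,000 × 852 × 2 × 8 = 1,744,896,000 bytes.
Track D: 42 minutes 12 seconds = 2,532 s; 22,050 × 2,532 × 2 × 6 = 669,967,200 bytes.
Track E: 48,000 × 826 × 1 × 2 = 79,296,000 bytes.
Total = 4,613,080,800 bytes = 4.6 GB.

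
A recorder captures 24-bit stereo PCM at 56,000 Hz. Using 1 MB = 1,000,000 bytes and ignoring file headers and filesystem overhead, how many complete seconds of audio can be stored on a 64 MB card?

190 seconds

Uncompressed byte rate = 56,000 × 3 × 2 = 336,000 bytes/s.
Capacity = 64 × 1,000,000 = 64,000,000 bytes.
64,000,000 / 336,000 ≈ 190.48 s → 190 seconds.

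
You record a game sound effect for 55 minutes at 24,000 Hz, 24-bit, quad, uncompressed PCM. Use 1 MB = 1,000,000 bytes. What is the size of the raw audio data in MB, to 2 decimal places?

Duration = 55 minutes = 3,300 s.
Bytes = 24,000 samples/s × 3,300 s × 3 bytes/sample × 4 ch = 950,400,000 bytes.
950,400,000 / 1,000,000 = 950.40 MB.

950.40 MB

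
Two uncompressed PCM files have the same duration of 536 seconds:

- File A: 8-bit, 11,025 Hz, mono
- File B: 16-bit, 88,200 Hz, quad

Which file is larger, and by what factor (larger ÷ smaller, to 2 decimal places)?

File B, by a factor of 64.00

File A: 11,025 × 1 × 1 = 11,025 bytes/s.
File B: 88,200 × 2 × 4 = 705,600 bytes/s.
File B is larger; ratio = 378,201,600 / 5,909,400 = 64.00.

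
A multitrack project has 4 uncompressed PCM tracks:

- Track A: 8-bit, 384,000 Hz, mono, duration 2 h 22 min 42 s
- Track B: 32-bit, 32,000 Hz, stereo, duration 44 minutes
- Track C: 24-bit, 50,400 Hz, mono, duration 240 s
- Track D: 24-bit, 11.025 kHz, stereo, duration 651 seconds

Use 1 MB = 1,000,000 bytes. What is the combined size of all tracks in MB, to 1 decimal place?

Track A: 2 h 22 min 42 s = 8,562 s; 384,000 × 8,562 × 1 × 1 = 3,287,808,000 bytes.
Track B: 44 minutes = 2,640 s; 32,000 × 2,640 × 4 × 2 = 675,840,000 bytes.
Track C: 50,400 × 240 × 3 × 1 = 36,288,000 bytes.
Track D: 11,025 × 651 × 3 × 2 = 43,063,650 bytes.
Total = 4,042,999,650 bytes = 4043.0 MB.

4043.0 MB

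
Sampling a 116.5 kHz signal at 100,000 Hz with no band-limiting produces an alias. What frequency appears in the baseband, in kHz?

Nyquist = 100,000/2 = 50,000 Hz; 116,500 Hz exceeds it.
Alias = |116,500 − 1×100,000| = |116,500 − 100,000| = 16,500 Hz = 16.5 kHz.

16.5 kHz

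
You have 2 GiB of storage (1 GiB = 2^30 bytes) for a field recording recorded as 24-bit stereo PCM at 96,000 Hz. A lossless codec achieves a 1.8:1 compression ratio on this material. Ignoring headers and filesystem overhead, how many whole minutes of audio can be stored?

Uncompressed byte rate = 96,000 × 3 × 2 = 576,000 bytes/s.
After 1.8:1 compression, effective rate ≈ 320000 bytes/s.
Capacity = 2 × 1,073,741,824 = 2,147,483,648 bytes.
2,147,483,648 / effective rate ≈ 6710.89 s → 111 minutes.

111 minutes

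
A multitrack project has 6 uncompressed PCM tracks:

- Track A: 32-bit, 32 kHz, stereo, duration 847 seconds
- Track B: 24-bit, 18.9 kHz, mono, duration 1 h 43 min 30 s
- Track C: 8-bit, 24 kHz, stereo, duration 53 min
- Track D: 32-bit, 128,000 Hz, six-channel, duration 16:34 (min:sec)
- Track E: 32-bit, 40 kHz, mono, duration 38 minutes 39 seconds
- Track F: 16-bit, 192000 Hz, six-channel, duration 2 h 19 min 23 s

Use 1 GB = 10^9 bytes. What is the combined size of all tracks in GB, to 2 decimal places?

23.41 GB

Track A: 32,000 × 847 × 4 × 2 = 216,832,000 bytes.
Track B: 1 h 43 min 30 s = 6,210 s; 18,900 × 6,210 × 3 × 1 = 352,107,000 bytes.
Track C: 53 min = 3,180 s; 24,000 × 3,180 × 1 × 2 = 152,640,000 bytes.
Track D: 16:34 (min:sec) = 994 s; 128,000 × 994 × 4 × 6 = 3,053,568,000 bytes.
Track E: 38 minutes 39 seconds = 2,319 s; 40,000 × 2,319 × 4 × 1 = 371,040,000 bytes.
Track F: 2 h 19 min 23 s = 8,363 s; 192,000 × 8,363 × 2 × 6 = 19,268,352,000 bytes.
Total = 23,414,539,000 bytes = 23.41 GB.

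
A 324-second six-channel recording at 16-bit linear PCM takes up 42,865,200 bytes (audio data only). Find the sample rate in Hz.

11,025 Hz

Bytes = sample_rate × seconds × bytes_per_sample × channels.
sample_rate = 42,865,200 / (324 × 2 × 6) = 42,865,200 / 3,888 = 11,025 Hz.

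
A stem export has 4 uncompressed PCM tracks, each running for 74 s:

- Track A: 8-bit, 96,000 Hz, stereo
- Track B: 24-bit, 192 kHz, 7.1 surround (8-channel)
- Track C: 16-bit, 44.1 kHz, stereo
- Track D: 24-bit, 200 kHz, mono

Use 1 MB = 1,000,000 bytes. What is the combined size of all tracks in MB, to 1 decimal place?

Track A: 96,000 × 74 × 1 × 2 = 14,208,000 bytes.
Track B: 192,000 × 74 × 3 × 8 = 340,992,000 bytes.
Track C: 44,100 × 74 × 2 × 2 = 13,053,600 bytes.
Track D: 200,000 × 74 × 3 × 1 = 44,400,000 bytes.
Total = 412,653,600 bytes = 412.7 MB.

412.7 MB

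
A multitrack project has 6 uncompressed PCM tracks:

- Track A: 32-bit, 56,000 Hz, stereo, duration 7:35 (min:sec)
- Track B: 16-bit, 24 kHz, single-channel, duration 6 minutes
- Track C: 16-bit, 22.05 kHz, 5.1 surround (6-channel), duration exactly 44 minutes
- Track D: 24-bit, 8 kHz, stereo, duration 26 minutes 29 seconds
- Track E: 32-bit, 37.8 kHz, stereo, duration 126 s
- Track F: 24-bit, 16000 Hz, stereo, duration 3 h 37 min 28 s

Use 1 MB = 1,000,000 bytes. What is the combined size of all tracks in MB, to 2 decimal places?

Track A: 7:35 (min:sec) = 455 s; 56,000 × 455 × 4 × 2 = 203,840,000 bytes.
Track B: 6 minutes = 360 s; 24,000 × 360 × 2 × 1 = 17,280,000 bytes.
Track C: exactly 44 minutes = 2,640 s; 22,050 × 2,640 × 2 × 6 = 698,544,000 bytes.
Track D: 26 minutes 29 seconds = 1,589 s; 8,000 × 1,589 × 3 × 2 = 76,272,000 bytes.
Track E: 37,800 × 126 × 4 × 2 = 38,102,400 bytes.
Track F: 3 h 37 min 28 s = 13,048 s; 16,000 × 13,048 × 3 × 2 = 1,252,608,000 bytes.
Total = 2,286,646,400 bytes = 2286.65 MB.

2286.65 MB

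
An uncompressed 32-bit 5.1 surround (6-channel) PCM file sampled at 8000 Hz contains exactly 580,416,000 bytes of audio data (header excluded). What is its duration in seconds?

3,023 seconds

Byte rate = 8,000 × 4 × 6 = 192,000 bytes/s.
Duration = 580,416,000 / 192,000 = 3,023 s.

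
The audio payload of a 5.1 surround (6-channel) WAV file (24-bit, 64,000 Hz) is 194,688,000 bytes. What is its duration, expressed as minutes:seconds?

2:49

Byte rate = 64,000 × 3 × 6 = 1,152,000 bytes/s.
Duration = 194,688,000 / 1,152,000 = 169 s.
169 s = 2:49.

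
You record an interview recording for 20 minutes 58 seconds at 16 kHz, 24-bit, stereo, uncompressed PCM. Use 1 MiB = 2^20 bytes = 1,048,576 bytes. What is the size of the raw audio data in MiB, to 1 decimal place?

Duration = 20 minutes 58 seconds = 1,258 s.
Bytes = 16,000 samples/s × 1,258 s × 3 bytes/sample × 2 ch = 120,768,000 bytes.
120,768,000 / 1,048,576 = 115.2 MiB.

115.2 MiB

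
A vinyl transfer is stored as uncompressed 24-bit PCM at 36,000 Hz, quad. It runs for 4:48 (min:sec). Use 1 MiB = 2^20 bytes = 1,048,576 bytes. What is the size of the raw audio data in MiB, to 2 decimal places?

Duration = 4:48 (min:sec) = 288 s.
Bytes = 36,000 samples/s × 288 s × 3 bytes/sample × 4 ch = 124,416,000 bytes.
124,416,000 / 1,048,576 = 118.65 MiB.

118.65 MiB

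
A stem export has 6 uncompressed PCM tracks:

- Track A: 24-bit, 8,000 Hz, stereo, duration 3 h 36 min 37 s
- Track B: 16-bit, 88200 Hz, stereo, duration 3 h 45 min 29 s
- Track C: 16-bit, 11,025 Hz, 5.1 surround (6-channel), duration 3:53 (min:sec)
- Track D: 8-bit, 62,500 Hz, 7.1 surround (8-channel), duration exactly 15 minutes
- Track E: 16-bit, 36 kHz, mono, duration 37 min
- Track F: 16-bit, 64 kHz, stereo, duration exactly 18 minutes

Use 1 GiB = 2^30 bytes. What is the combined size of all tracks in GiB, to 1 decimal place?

5.9 GiB

Track A: 3 h 36 min 37 s = 12,997 s; 8,000 × 12,997 × 3 × 2 = 623,856,000 bytes.
Track B: 3 h 45 min 29 s = 13,529 s; 88,200 × 13,529 × 2 × 2 = 4,773,031,200 bytes.
Track C: 3:53 (min:sec) = 233 s; 11,025 × 233 × 2 × 6 = 30,825,900 bytes.
Track D: exactly 15 minutes = 900 s; 62,500 × 900 × 1 × 8 = 450,000,000 bytes.
Track E: 37 min = 2,220 s; 36,000 × 2,220 × 2 × 1 = 159,840,000 bytes.
Track F: exactly 18 minutes = 1,080 s; 64,000 × 1,080 × 2 × 2 = 276,480,000 bytes.
Total = 6,314,033,100 bytes = 5.9 GiB.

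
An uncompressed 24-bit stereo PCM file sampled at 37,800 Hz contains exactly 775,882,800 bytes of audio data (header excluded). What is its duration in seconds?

3,421 seconds

Byte rate = 37,800 × 3 × 2 = 226,800 bytes/s.
Duration = 775,882,800 / 226,800 = 3,421 s.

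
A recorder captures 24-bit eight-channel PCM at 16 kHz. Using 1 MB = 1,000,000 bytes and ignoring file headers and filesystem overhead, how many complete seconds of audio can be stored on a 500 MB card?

Uncompressed byte rate = 16,000 × 3 × 8 = 384,000 bytes/s.
Capacity = 500 × 1,000,000 = 500,000,000 bytes.
500,000,000 / 384,000 ≈ 1302.08 s → 1,302 seconds.

1,302 seconds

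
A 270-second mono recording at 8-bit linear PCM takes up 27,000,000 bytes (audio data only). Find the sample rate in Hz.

100,000 Hz

Bytes = sample_rate × seconds × bytes_per_sample × channels.
sample_rate = 27,000,000 / (270 × 1 × 1) = 27,000,000 / 270 = 100,000 Hz.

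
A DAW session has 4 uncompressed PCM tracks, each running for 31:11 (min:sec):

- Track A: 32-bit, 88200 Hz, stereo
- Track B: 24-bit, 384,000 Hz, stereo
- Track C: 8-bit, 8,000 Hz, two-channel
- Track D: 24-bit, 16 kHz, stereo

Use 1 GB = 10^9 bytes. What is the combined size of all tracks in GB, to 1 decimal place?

5.8 GB

31:11 (min:sec) = 1,871 s.
Track A: 88,200 × 1,871 × 4 × 2 = 1,320,177,600 bytes.
Track B: 384,000 × 1,871 × 3 × 2 = 4,310,784,000 bytes.
Track C: 8,000 × 1,871 × 1 × 2 = 29,936,000 bytes.
Track D: 16,000 × 1,871 × 3 × 2 = 179,616,000 bytes.
Total = 5,840,513,600 bytes = 5.8 GB.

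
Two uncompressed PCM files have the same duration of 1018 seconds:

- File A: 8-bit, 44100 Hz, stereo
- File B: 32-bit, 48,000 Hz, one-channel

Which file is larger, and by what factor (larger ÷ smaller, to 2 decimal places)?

File B, by a factor of 2.18

File A: 44,100 × 1 × 2 = 88,200 bytes/s.
File B: 48,000 × 4 × 1 = 192,000 bytes/s.
File B is larger; ratio = 195,456,000 / 89,787,600 = 2.18.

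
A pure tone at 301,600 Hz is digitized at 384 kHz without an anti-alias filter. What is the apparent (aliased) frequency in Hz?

82,400 Hz

Nyquist = 384,000/2 = 192,000 Hz; 301,600 Hz exceeds it.
Alias = |301,600 − 1×384,000| = |301,600 − 384,000| = 82,400 Hz.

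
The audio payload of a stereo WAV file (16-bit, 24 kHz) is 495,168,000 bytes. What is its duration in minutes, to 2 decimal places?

Byte rate = 24,000 × 2 × 2 = 96,000 bytes/s.
Duration = 495,168,000 / 96,000 = 5,158 s.
5,158 s / 60 = 85.97 minutes.

85.97 minutes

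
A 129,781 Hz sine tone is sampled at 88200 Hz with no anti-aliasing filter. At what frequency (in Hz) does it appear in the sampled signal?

Nyquist = 88,200/2 = 44,100 Hz; 129,781 Hz exceeds it.
Alias = |129,781 − 1×88,200| = |129,781 − 88,200| = 41,581 Hz.

41,581 Hz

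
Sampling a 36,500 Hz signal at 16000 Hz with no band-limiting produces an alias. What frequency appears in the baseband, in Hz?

4,500 Hz

Nyquist = 16,000/2 = 8,000 Hz; 36,500 Hz exceeds it.
Alias = |36,500 − 2×16,000| = |36,500 − 32,000| = 4,500 Hz.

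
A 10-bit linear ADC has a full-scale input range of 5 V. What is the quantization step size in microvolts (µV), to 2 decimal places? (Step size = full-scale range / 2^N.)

5 V / 2^10 = 5 / 1,024 V = 4882.81 µV.

4882.81 µV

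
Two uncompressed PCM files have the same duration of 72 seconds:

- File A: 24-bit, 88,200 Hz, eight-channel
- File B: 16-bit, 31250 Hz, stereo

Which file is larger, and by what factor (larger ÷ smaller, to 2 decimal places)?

File A, by a factor of 16.93

File A: 88,200 × 3 × 8 = 2,116,800 bytes/s.
File B: 31,250 × 2 × 2 = 125,000 bytes/s.
File A is larger; ratio = 152,409,600 / 9,000,000 = 16.93.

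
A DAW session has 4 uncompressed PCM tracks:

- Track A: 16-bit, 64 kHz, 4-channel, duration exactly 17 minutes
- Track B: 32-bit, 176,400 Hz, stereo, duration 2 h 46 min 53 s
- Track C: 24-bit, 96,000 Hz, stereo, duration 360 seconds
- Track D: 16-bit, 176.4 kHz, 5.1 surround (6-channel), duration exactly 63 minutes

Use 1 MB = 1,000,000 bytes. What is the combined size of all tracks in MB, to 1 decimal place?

Track A: exactly 17 minutes = 1,020 s; 64,000 × 1,020 × 2 × 4 = 522,240,000 bytes.
Track B: 2 h 46 min 53 s = 10,013 s; 176,400 × 10,013 × 4 × 2 = 14,130,345,600 bytes.
Track C: 96,000 × 360 × 3 × 2 = 207,360,000 bytes.
Track D: exactly 63 minutes = 3,780 s; 176,400 × 3,780 × 2 × 6 = 8,001,504,000 bytes.
Total = 22,861,449,600 bytes = 22861.4 MB.

22861.4 MB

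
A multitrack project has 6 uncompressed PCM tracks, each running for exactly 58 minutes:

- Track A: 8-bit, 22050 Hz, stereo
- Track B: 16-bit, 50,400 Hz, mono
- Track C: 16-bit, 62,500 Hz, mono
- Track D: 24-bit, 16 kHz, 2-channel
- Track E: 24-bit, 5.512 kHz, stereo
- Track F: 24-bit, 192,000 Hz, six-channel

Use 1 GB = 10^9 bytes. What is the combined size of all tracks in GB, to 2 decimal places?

exactly 58 minutes = 3,480 s.
Track A: 22,050 × 3,480 × 1 × 2 = 153,468,000 bytes.
Track B: 50,400 × 3,480 × 2 × 1 = 350,784,000 bytes.
Track C: 62,500 × 3,480 × 2 × 1 = 435,000,000 bytes.
Track D: 16,000 × 3,480 × 3 × 2 = 334,080,000 bytes.
Track E: 5,512 × 3,480 × 3 × 2 = 115,090,560 bytes.
Track F: 192,000 × 3,480 × 3 × 6 = 12,026,880,000 bytes.
Total = 13,415,302,560 bytes = 13.42 GB.

13.42 GB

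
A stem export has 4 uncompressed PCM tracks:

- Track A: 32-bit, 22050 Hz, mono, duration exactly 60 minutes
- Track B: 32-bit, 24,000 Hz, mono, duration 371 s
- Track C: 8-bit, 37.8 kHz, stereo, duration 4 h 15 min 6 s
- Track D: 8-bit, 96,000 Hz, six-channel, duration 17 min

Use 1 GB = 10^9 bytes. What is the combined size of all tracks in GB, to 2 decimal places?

2.10 GB

Track A: exactly 60 minutes = 3,600 s; 22,050 × 3,600 × 4 × 1 = 317,520,000 bytes.
Track B: 24,000 × 371 × 4 × 1 = 35,616,000 bytes.
Track C: 4 h 15 min 6 s = 15,306 s; 37,800 × 15,306 × 1 × 2 = 1,157,133,600 bytes.
Track D: 17 min = 1,020 s; 96,000 × 1,020 × 1 × 6 = 587,520,000 bytes.
Total = 2,097,789,600 bytes = 2.10 GB.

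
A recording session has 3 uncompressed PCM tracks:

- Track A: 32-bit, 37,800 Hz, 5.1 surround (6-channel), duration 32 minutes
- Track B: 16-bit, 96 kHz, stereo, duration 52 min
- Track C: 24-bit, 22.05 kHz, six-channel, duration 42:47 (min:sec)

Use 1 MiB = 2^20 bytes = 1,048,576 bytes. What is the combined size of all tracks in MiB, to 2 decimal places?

3775.35 MiB

Track A: 32 minutes = 1,920 s; 37,800 × 1,920 × 4 × 6 = 1,741,824,000 bytes.
Track B: 52 min = 3,120 s; 96,000 × 3,120 × 2 × 2 = 1,198,080,000 bytes.
Track C: 42:47 (min:sec) = 2,567 s; 22,050 × 2,567 × 3 × 6 = 1,018,842,300 bytes.
Total = 3,958,746,300 bytes = 3775.35 MiB.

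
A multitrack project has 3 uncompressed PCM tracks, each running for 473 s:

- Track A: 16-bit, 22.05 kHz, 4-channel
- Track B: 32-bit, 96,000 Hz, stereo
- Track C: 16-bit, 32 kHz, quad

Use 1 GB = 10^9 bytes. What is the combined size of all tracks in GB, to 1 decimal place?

0.6 GB

Track A: 22,050 × 473 × 2 × 4 = 83,437,200 bytes.
Track B: 96,000 × 473 × 4 × 2 = 363,264,000 bytes.
Track C: 32,000 × 473 × 2 × 4 = 121,088,000 bytes.
Total = 567,789,200 bytes = 0.6 GB.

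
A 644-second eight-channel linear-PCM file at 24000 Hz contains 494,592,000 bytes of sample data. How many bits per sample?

32 bits

Bytes per sample = 494,592,000 / (24,000 × 644 × 8) = 494,592,000 / 123,648,000 = 4.
Bit depth = 4 × 8 = 32 bits.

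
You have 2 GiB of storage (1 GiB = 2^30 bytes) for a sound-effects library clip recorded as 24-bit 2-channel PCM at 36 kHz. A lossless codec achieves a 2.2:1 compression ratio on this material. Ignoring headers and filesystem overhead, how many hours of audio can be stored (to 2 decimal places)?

6.08 hours

Uncompressed byte rate = 36,000 × 3 × 2 = 216,000 bytes/s.
After 2.2:1 compression, effective rate ≈ 98181.82 bytes/s.
Capacity = 2 × 1,073,741,824 = 2,147,483,648 bytes.
2,147,483,648 / effective rate ≈ 21872.52 s → 6.08 hours.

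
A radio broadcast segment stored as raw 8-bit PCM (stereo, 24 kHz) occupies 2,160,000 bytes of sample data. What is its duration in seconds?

45 seconds

Byte rate = 24,000 × 1 × 2 = 48,000 bytes/s.
Duration = 2,160,000 / 48,000 = 45 s.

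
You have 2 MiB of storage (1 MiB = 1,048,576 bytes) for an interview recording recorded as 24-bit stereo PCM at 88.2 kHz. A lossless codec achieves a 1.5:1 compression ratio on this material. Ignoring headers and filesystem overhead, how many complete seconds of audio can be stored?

5 seconds

Uncompressed byte rate = 88,200 × 3 × 2 = 529,200 bytes/s.
After 1.5:1 compression, effective rate ≈ 352800 bytes/s.
Capacity = 2 × 1,048,576 = 2,097,152 bytes.
2,097,152 / effective rate ≈ 5.94 s → 5 seconds.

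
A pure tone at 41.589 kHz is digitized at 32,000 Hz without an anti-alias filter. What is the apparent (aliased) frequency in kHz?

Nyquist = 32,000/2 = 16,000 Hz; 41,589 Hz exceeds it.
Alias = |41,589 − 1×32,000| = |41,589 − 32,000| = 9,589 Hz = 9.589 kHz.

9.589 kHz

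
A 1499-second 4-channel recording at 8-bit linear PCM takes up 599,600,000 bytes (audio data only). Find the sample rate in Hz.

Bytes = sample_rate × seconds × bytes_per_sample × channels.
sample_rate = 599,600,000 / (1,499 × 1 × 4) = 599,600,000 / 5,996 = 100,000 Hz.

100,000 Hz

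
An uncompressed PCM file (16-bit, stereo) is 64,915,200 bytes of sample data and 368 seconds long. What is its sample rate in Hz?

44,100 Hz

Bytes = sample_rate × seconds × bytes_per_sample × channels.
sample_rate = 64,915,200 / (368 × 2 × 2) = 64,915,200 / 1,472 = 44,100 Hz.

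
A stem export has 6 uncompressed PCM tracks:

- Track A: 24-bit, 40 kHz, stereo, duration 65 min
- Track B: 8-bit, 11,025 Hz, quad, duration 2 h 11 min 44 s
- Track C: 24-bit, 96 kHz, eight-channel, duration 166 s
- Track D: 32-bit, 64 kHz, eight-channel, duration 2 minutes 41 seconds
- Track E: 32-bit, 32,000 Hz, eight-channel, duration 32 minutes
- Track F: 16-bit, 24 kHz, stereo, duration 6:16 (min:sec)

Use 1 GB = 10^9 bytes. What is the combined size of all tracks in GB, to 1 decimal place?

4.0 GB

Track A: 65 min = 3,900 s; 40,000 × 3,900 × 3 × 2 = 936,000,000 bytes.
Track B: 2 h 11 min 44 s = 7,904 s; 11,025 × 7,904 × 1 × 4 = 348,566,400 bytes.
Track C: 96,000 × 166 × 3 × 8 = 382,464,000 bytes.
Track D: 2 minutes 41 seconds = 161 s; 64,000 × 161 × 4 × 8 = 329,728,000 bytes.
Track E: 32 minutes = 1,920 s; 32,000 × 1,920 × 4 × 8 = 1,966,080,000 bytes.
Track F: 6:16 (min:sec) = 376 s; 24,000 × 376 × 2 × 2 = 36,096,000 bytes.
Total = 3,998,934,400 bytes = 4.0 GB.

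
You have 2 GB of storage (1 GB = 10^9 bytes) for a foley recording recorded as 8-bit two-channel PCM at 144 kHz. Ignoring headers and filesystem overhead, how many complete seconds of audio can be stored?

Uncompressed byte rate = 144,000 × 1 × 2 = 288,000 bytes/s.
Capacity = 2 × 1,000,000,000 = 2,000,000,000 bytes.
2,000,000,000 / 288,000 ≈ 6944.44 s → 6,944 seconds.

6,944 seconds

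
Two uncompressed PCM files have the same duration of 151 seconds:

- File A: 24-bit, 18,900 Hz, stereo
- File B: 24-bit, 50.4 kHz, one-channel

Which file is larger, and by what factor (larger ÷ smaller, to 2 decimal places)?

File B, by a factor of 1.33

File A: 18,900 × 3 × 2 = 113,400 bytes/s.
File B: 50,400 × 3 × 1 = 151,200 bytes/s.
File B is larger; ratio = 22,831,200 / 17,123,400 = 1.33.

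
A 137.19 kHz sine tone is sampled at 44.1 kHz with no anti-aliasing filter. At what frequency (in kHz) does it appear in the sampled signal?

Nyquist = 44,100/2 = 22,050 Hz; 137,190 Hz exceeds it.
Alias = |137,190 − 3×44,100| = |137,190 − 132,300| = 4,890 Hz = 4.89 kHz.

4.89 kHz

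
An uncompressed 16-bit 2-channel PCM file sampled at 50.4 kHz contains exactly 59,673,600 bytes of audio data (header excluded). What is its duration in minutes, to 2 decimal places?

4.93 minutes

Byte rate = 50,400 × 2 × 2 = 201,600 bytes/s.
Duration = 59,673,600 / 201,600 = 296 s.
296 s / 60 = 4.93 minutes.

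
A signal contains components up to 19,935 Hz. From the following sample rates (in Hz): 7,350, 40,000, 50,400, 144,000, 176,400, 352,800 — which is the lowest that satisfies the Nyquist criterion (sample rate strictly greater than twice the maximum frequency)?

Need sample rate > 2 × 19,935 = 39,870 Hz.
Lowest listed rate above 39,870 Hz is 40,000 Hz.

40,000 Hz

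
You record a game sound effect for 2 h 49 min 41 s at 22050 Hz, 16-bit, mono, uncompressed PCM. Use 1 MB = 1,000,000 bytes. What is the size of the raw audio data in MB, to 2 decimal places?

448.98 MB

Duration = 2 h 49 min 41 s = 10,181 s.
Bytes = 22,050 samples/s × 10,181 s × 2 bytes/sample × 1 ch = 448,982,100 bytes.
448,982,100 / 1,000,000 = 448.98 MB.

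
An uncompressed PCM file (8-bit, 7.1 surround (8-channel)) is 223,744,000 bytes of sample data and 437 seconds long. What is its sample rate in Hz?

64,000 Hz

Bytes = sample_rate × seconds × bytes_per_sample × channels.
sample_rate = 223,744,000 / (437 × 1 × 8) = 223,744,000 / 3,496 = 64,000 Hz.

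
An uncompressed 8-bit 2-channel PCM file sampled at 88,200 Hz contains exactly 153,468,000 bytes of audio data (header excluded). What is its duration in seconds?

Byte rate = 88,200 × 1 × 2 = 176,400 bytes/s.
Duration = 153,468,000 / 176,400 = 870 s.

870 seconds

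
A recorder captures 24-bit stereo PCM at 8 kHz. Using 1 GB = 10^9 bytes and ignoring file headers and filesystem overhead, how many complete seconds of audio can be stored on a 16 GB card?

333,333 seconds

Uncompressed byte rate = 8,000 × 3 × 2 = 48,000 bytes/s.
Capacity = 16 × 1,000,000,000 = 16,000,000,000 bytes.
16,000,000,000 / 48,000 ≈ 333333.33 s → 333,333 seconds.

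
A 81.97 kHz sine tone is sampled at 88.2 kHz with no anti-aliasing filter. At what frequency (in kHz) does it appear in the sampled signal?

Nyquist = 88,200/2 = 44,100 Hz; 81,970 Hz exceeds it.
Alias = |81,970 − 1×88,200| = |81,970 − 88,200| = 6,230 Hz = 6.23 kHz.

6.23 kHz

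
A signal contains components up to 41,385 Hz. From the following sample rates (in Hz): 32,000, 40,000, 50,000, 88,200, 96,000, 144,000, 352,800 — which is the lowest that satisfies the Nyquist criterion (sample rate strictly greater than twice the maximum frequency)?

Need sample rate > 2 × 41,385 = 82,770 Hz.
Lowest listed rate above 82,770 Hz is 88,200 Hz.

88,200 Hz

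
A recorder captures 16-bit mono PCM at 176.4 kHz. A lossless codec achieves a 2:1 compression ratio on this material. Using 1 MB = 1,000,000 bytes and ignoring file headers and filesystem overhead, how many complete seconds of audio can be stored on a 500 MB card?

2,834 seconds

Uncompressed byte rate = 176,400 × 2 × 1 = 352,800 bytes/s.
After 2:1 compression, effective rate ≈ 176400 bytes/s.
Capacity = 500 × 1,000,000 = 500,000,000 bytes.
500,000,000 / effective rate ≈ 2834.47 s → 2,834 seconds.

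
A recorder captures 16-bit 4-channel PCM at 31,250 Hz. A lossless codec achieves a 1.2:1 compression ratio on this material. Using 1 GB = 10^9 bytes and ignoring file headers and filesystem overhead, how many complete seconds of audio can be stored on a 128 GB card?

614,400 seconds

Uncompressed byte rate = 31,250 × 2 × 4 = 250,000 bytes/s.
After 1.2:1 compression, effective rate ≈ 208333.33 bytes/s.
Capacity = 128 × 1,000,000,000 = 128,000,000,000 bytes.
128,000,000,000 / effective rate ≈ 614400 s → 614,400 seconds.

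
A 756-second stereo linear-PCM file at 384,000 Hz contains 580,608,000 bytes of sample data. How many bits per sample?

8 bits

Bytes per sample = 580,608,000 / (384,000 × 756 × 2) = 580,608,000 / 580,608,000 = 1.
Bit depth = 1 × 8 = 8 bits.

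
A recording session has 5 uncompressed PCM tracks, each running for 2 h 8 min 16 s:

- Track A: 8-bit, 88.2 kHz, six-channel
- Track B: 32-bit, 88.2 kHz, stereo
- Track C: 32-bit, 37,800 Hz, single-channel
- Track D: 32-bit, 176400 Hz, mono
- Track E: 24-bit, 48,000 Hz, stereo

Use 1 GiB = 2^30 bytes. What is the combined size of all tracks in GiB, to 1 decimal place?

2 h 8 min 16 s = 7,696 s.
Track A: 88,200 × 7,696 × 1 × 6 = 4,072,723,200 bytes.
Track B: 88,200 × 7,696 × 4 × 2 = 5,430,297,600 bytes.
Track C: 37,800 × 7,696 × 4 × 1 = 1,163,635,200 bytes.
Track D: 176,400 × 7,696 × 4 × 1 = 5,430,297,600 bytes.
Track E: 48,000 × 7,696 × 3 × 2 = 2,216,448,000 bytes.
Total = 18,313,401,600 bytes = 17.1 GiB.

17.1 GiB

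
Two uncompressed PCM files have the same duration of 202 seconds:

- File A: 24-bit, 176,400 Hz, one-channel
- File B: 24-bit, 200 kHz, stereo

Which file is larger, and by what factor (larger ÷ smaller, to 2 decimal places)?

File B, by a factor of 2.27

File A: 176,400 × 3 × 1 = 529,200 bytes/s.
File B: 200,000 × 3 × 2 = 1,200,000 bytes/s.
File B is larger; ratio = 242,400,000 / 106,898,400 = 2.27.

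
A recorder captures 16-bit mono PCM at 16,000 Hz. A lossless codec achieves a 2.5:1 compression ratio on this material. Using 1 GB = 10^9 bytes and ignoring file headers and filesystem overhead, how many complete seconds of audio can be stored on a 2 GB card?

156,250 seconds

Uncompressed byte rate = 16,000 × 2 × 1 = 32,000 bytes/s.
After 2.5:1 compression, effective rate ≈ 12800 bytes/s.
Capacity = 2 × 1,000,000,000 = 2,000,000,000 bytes.
2,000,000,000 / effective rate ≈ 156250 s → 156,250 seconds.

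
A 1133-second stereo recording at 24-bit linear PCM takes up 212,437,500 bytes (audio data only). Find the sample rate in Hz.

31,250 Hz

Bytes = sample_rate × seconds × bytes_per_sample × channels.
sample_rate = 212,437,500 / (1,133 × 3 × 2) = 212,437,500 / 6,798 = 31,250 Hz.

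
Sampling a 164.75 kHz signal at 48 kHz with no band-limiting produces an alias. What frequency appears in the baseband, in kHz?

Nyquist = 48,000/2 = 24,000 Hz; 164,750 Hz exceeds it.
Alias = |164,750 − 3×48,000| = |164,750 − 144,000| = 20,750 Hz = 20.75 kHz.

20.75 kHz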